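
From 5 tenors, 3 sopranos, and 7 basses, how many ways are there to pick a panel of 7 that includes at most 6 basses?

6434

Split by how many basses are chosen (0 through 6).
Sum: C(7,0)·C(8,7) + C(7,1)·C(8,6) + C(7,2)·C(8,5) + C(7,3)·C(8,4) + C(7,4)·C(8,3) + C(7,5)·C(8,2) + C(7,6)·C(8,1) = 8 + 196 + 1176 + 2450 + 1960 + 588 + 56 = 6434.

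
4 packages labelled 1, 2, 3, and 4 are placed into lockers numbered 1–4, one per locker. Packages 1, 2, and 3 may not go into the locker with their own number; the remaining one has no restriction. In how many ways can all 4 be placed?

Let Aᵢ (for i ∈ {1, 2, 3}) be the placements that put package i in its forbidden locker. Any j of these fix j positions, leaving (4−j)! ways to fill the rest, and there are C(3,j) ways to pick which j.
By inclusion–exclusion, the number of valid placements is Σ_{j=0}^{3} (−1)^j C(3,j)·(4−j)!.
Computing: 24 − 18 + 6 − 1 = 11.

11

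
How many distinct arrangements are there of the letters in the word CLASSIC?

1260

CLASSIC has 7 letters with C appearing twice and S appearing twice.
The number of distinct arrangements is 7!/(2!·2!) = 5040/4 = 1260.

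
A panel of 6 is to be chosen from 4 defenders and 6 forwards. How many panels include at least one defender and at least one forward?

Unrestricted: C(10,6) = 210 ways to pick any 6 of the 10.
Selections missing a whole group: no defenders → C(6,6) = 1; no forwards → C(4,6) = 0.
Both groups omitted at once is impossible, so 210 − 1 = 209.

209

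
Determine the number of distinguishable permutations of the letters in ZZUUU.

Letter multiplicities in ZZUUU: U×3, Z×2.
Dividing 5! = 120 by 3!·2! = 12 for the repeated letters gives 10.

10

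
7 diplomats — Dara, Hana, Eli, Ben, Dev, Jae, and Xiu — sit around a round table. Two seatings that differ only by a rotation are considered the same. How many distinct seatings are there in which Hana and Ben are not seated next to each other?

Without the restriction there are (6)! = 720 seatings.
Those with Hana next to Ben: fuse the pair into one unit and seat 6 units around a circle — 2·(5)! = 240.
Subtracting, 720 − 240 = 480.

480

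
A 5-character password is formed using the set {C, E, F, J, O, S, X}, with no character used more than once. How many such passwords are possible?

2520

With no repetition, fill the 5 characters in order: 7 choices, then 6, down to 3.
7 × 6 × 5 × 4 × 3 = 2520.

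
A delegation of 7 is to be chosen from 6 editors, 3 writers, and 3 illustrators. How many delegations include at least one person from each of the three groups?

720

With no constraint there are C(12,7) = 792 possible selections.
Subtract selections that omit an entire group: no editors → C(6,7) = 0; no writers → C(9,7) = 36; no illustrators → C(9,7) = 36.
Add back selections omitting two groups (i.e. drawn from a single group): C(6,7) + C(3,7) + C(3,7) = 0.
By inclusion–exclusion: 792 − 72 + 0 = 720.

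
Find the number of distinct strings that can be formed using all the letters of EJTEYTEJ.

1680

EJTEYTEJ has 8 letters with E appearing 3 times, J appearing twice, and T appearing twice.
So there are 8! / (3!·2!·2!) = 1680 distinguishable arrangements.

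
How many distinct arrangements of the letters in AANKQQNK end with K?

Fix K in the last position and arrange the remaining 7 letters.
Those 7 letters have A appearing twice, N appearing twice, and Q appearing twice, giving (7)!/(2!·2!·2!) = 630.

630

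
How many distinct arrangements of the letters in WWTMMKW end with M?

120

With the last slot taken by M, it remains to arrange the other 6 letters (WWTMKW).
Those 6 letters have W appearing 3 times, giving (6)!/(3!) = 120.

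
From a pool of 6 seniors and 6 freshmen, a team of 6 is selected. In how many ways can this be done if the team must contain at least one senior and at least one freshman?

With no constraint there are C(12,6) = 924 possible selections.
Subtract selections that omit an entire group: no seniors → C(6,6) = 1; no freshmen → C(6,6) = 1.
Both groups omitted at once is impossible, so 924 − 2 = 922.

922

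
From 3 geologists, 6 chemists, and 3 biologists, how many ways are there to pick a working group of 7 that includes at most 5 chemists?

Split by how many chemists are chosen (0 through 5).
Sum: C(6,0)·C(6,7) + C(6,1)·C(6,6) + C(6,2)·C(6,5) + C(6,3)·C(6,4) + C(6,4)·C(6,3) + C(6,5)·C(6,2) = 0 + 6 + 90 + 300 + 300 + 90 = 786.

786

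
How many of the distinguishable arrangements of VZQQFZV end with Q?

Fix Q in the last position and arrange the remaining 6 letters.
Those 6 letters have V appearing twice and Z appearing twice, giving (6)!/(2!·2!) = 180.

180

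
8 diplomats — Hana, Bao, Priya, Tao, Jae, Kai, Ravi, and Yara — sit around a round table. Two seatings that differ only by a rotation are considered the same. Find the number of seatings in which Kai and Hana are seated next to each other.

1440

Glue Kai and Hana into a block (2 internal orders). Seating 7 units around a circle gives (6)! arrangements.
So 2 × (6)! = 2 × 720 = 1440.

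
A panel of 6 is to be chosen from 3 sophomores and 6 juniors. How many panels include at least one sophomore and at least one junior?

With no constraint there are C(9,6) = 84 possible selections.
Selections missing a whole group: no sophomores → C(6,6) = 1; no juniors → C(3,6) = 0.
Both groups omitted at once is impossible, so 84 − 1 = 83.

83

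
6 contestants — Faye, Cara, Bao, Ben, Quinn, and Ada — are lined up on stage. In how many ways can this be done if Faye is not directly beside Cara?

480

Of the 6! = 720 arrangements, those with Faye and Cara adjacent number 2 × 5! = 240 (treat the pair as a block with 2 internal orders).
Complementary counting: 720 − 240 = 480.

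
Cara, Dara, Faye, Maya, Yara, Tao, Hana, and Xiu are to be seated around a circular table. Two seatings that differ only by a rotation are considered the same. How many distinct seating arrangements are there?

5040

Seat Cara anywhere (absorbing the rotational symmetry), then permute the other 7: (7)! = 5040.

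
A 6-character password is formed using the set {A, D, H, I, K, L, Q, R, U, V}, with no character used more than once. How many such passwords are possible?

151200

Choose and order 6 of the 10 symbols: the first character has 10 options, the next 9, and so on down to 5.
10 × 9 × 8 × 7 × 6 × 5 = 151200.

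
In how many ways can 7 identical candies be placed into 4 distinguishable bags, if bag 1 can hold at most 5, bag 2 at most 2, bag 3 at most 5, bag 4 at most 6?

Ignoring the caps, the number of non-negative solutions to x_1+…+x_4 = 7 is C(10,3) = 120.
Subtract solutions that violate a single cap (substitute x_i' = x_i − (cap_i+1)): x_1 ≥ 6 gives C(4,3) = 4; x_2 ≥ 3 gives C(7,3) = 35; x_3 ≥ 6 gives C(4,3) = 4; x_4 ≥ 7 gives C(3,3) = 1. Together 44.
No two caps can be exceeded simultaneously, so the pair terms are all 0.
By inclusion–exclusion the count is 120 − 44 + 0 = 76.

76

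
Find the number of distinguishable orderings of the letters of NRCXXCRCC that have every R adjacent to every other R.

840

Treat the 2 copies of R as a single block. The multiset to arrange is then {RR, C, C, C, C, N, X, X}, 8 items in all.
That gives (8)!/(4!·2!) = 840 arrangements.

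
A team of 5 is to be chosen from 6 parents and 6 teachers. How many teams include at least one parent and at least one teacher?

780

With no constraint there are C(12,5) = 792 possible selections.
Subtract selections that omit an entire group: no parents → C(6,5) = 6; no teachers → C(6,5) = 6.
Both groups omitted at once is impossible, so 792 − 12 = 780.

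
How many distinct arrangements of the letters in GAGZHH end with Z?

Fix Z in the last position and arrange the remaining 5 letters.
Those 5 letters have G appearing twice and H appearing twice, giving (5)!/(2!·2!) = 30.

30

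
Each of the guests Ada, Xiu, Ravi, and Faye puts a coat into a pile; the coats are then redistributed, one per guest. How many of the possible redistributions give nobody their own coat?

9

Count assignments avoiding every fixed point. For any j of the 4 guests fixed to their own coat, the other 4−j can be arranged in (4−j)! ways.
By inclusion–exclusion this is Σ_{j=0}^{4} (−1)^j C(4,j)·(4−j)!.
Computing: 24 − 24 + 12 − 4 + 1 = 9.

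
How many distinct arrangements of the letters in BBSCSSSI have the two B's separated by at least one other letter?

Total arrangements of BBSCSSSI: 8!/(4!·2!) = 840.
Arrangements with the B's together: treat BB as one letter, giving (7)!/(4!) = 210.
Subtracting, 840 − 210 = 630 arrangements keep the B's apart.

630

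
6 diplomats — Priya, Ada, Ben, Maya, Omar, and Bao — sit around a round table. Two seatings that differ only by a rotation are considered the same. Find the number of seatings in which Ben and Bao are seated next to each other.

48

Glue Ben and Bao into a block (2 internal orders). Seating 5 units around a circle gives (4)! arrangements.
So 2 × (4)! = 2 × 24 = 48.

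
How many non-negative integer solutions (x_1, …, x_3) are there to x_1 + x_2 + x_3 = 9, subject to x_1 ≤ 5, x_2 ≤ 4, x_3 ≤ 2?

6

Without the upper bounds there are C(11,2) = 55 ways to split 9 among 3 variables.
Subtract solutions that violate a single cap (substitute x_i' = x_i − (cap_i+1)): x_1 ≥ 6 gives C(5,2) = 10; x_2 ≥ 5 gives C(6,2) = 15; x_3 ≥ 3 gives C(8,2) = 28. Together 53.
Add back pairs where two caps are both exceeded: 0 + 1 + 3 = 4.
By inclusion–exclusion the count is 55 − 53 + 4 = 6.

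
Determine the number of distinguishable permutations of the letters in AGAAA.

5

AGAAA has 5 letters with A appearing 4 times.
Dividing 5! = 120 by 4! = 24 for the repeated letters gives 5.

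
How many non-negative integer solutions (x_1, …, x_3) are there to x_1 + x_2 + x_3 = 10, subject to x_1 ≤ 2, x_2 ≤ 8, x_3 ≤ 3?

By stars and bars, unrestricted non-negative solutions to x_1+…+x_3 = 10 number C(10+2,2) = 66.
Subtract solutions that violate a single cap (substitute x_i' = x_i − (cap_i+1)): x_1 ≥ 3 gives C(9,2) = 36; x_2 ≥ 9 gives C(3,2) = 3; x_3 ≥ 4 gives C(8,2) = 28. Together 67.
Add back pairs where two caps are both exceeded: 0 + 10 + 0 = 10.
By inclusion–exclusion the count is 66 − 67 + 10 = 9.

9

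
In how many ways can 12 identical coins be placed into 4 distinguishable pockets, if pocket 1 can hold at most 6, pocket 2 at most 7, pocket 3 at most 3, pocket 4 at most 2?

Without the upper bounds there are C(15,3) = 455 ways to split 12 among 4 pockets.
Subtract solutions that violate a single cap (substitute x_i' = x_i − (cap_i+1)): x_1 ≥ 7 gives C(8,3) = 56; x_2 ≥ 8 gives C(7,3) = 35; x_3 ≥ 4 gives C(11,3) = 165; x_4 ≥ 3 gives C(12,3) = 220. Together 476.
Add back pairs where two caps are both exceeded: 0 + 4 + 10 + 1 + 4 + 56 = 75.
By inclusion–exclusion the count is 455 − 476 + 75 = 54.

54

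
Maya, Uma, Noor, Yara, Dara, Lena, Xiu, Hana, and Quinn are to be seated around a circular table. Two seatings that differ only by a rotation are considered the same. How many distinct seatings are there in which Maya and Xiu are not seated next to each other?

Without the restriction there are (8)! = 40320 seatings.
Those with Maya next to Xiu: fuse the pair into one unit and seat 8 units around a circle — 2·(7)! = 10080.
Subtracting, 40320 − 10080 = 30240.

30240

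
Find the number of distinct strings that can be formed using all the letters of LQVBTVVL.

3360

LQVBTVVL has 8 letters with L appearing twice and V appearing 3 times.
Dividing 8! = 40320 by 3!·2! = 12 for the repeated letters gives 3360.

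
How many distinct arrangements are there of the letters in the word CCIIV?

CCIIV has 5 letters with C appearing twice and I appearing twice.
Dividing 5! = 120 by 2!·2! = 4 for the repeated letters gives 30.

30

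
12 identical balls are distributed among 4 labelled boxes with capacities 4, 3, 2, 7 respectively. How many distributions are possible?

30

Ignoring the caps, the number of non-negative solutions to x_1+…+x_4 = 12 is C(15,3) = 455.
Subtract solutions that violate a single cap (substitute x_i' = x_i − (cap_i+1)): x_1 ≥ 5 gives C(10,3) = 120; x_2 ≥ 4 gives C(11,3) = 165; x_3 ≥ 3 gives C(12,3) = 220; x_4 ≥ 8 gives C(7,3) = 35. Together 540.
Add back pairs where two caps are both exceeded: 20 + 35 + 0 + 56 + 1 + 4 = 116.
Subtract triples: 1 + 0 + 0 + 0 = 1.
By inclusion–exclusion the count is 455 − 540 + 116 − 1 = 30.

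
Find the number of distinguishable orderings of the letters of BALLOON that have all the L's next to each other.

Treat the 2 copies of L as a single block. The multiset to arrange is then {LL, A, B, N, O, O}, 6 items in all.
That gives (6)!/(2!) = 360 arrangements.

360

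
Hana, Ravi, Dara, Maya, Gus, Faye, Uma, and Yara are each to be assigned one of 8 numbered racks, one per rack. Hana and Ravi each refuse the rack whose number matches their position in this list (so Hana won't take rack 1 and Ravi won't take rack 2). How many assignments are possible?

Let Aᵢ (for i ∈ {1, 2}) be the placements that put person i in their forbidden rack. Any j of these fix j positions, leaving (8−j)! ways to fill the rest, and there are C(2,j) ways to pick which j.
By inclusion–exclusion, the number of valid placements is Σ_{j=0}^{2} (−1)^j C(2,j)·(8−j)!.
Computing: 40320 − 10080 + 720 = 30960.

30960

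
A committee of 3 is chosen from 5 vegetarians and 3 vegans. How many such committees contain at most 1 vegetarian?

16

Split by how many vegetarians are chosen (0 through 1).
Sum: C(5,0)·C(3,3) + C(5,1)·C(3,2) = 1 + 15 = 16.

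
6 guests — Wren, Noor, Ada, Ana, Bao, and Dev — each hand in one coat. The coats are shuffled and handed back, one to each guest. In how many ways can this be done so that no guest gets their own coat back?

265

This is the derangement count D_6: permutations of 6 items with no fixed point.
By inclusion–exclusion this is Σ_{j=0}^{6} (−1)^j C(6,j)·(6−j)!.
Computing: 720 − 720 + 360 − 120 + 30 − 6 + 1 = 265.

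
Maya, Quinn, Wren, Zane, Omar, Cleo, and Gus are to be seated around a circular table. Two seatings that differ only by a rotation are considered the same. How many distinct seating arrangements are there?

720

Around a circle, 7 distinct people have 7!/7 = (6)! = 720 rotationally distinct seatings.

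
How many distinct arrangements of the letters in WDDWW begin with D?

With the first slot taken by D, it remains to arrange the other 4 letters (WDWW).
Those 4 letters have W appearing 3 times, giving (4)!/(3!) = 4.

4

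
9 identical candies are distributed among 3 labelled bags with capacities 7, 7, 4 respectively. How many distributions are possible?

34

Without the upper bounds there are C(11,2) = 55 ways to split 9 among 3 bags.
Subtract solutions that violate a single cap (substitute x_i' = x_i − (cap_i+1)): x_1 ≥ 8 gives C(3,2) = 3; x_2 ≥ 8 gives C(3,2) = 3; x_3 ≥ 5 gives C(6,2) = 15. Together 21.
No two caps can be exceeded simultaneously, so the pair terms are all 0.
By inclusion–exclusion the count is 55 − 21 + 0 = 34.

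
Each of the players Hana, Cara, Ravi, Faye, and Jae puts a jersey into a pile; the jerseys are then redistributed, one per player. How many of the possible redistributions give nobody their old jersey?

Count assignments avoiding every fixed point. For any j of the 5 players fixed to their old jersey, the other 5−j can be arranged in (5−j)! ways.
By inclusion–exclusion this is Σ_{j=0}^{5} (−1)^j C(5,j)·(5−j)!.
Computing: 120 − 120 + 60 − 20 + 5 − 1 = 44.

44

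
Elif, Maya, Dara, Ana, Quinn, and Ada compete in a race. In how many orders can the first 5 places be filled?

720

There are 6 choices for 1st place, 5 for 2nd, and so on down to 2 for position 5.
That gives 6 × 5 × 4 × 3 × 2 = 720.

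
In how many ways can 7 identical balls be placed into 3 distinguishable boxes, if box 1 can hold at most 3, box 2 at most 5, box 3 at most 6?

Ignoring the caps, the number of non-negative solutions to x_1+…+x_3 = 7 is C(9,2) = 36.
Subtract solutions that violate a single cap (substitute x_i' = x_i − (cap_i+1)): x_1 ≥ 4 gives C(5,2) = 10; x_2 ≥ 6 gives C(3,2) = 3; x_3 ≥ 7 gives C(2,2) = 1. Together 14.
No two caps can be exceeded simultaneously, so the pair terms are all 0.
By inclusion–exclusion the count is 36 − 14 + 0 = 22.

22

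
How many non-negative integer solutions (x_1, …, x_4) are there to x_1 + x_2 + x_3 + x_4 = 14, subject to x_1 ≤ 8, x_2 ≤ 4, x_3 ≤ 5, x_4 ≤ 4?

96

Without the upper bounds there are C(17,3) = 680 ways to split 14 among 4 variables.
Subtract solutions that violate a single cap (substitute x_i' = x_i − (cap_i+1)): x_1 ≥ 9 gives C(8,3) = 56; x_2 ≥ 5 gives C(12,3) = 220; x_3 ≥ 6 gives C(11,3) = 165; x_4 ≥ 5 gives C(12,3) = 220. Together 661.
Add back pairs where two caps are both exceeded: 1 + 0 + 1 + 20 + 35 + 20 = 77.
By inclusion–exclusion the count is 680 − 661 + 77 = 96.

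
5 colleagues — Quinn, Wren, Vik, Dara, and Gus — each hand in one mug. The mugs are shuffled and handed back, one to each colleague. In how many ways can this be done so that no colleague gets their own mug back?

Let Aᵢ be the assignments in which colleague i gets their own mug. We want the size of the complement of A₁∪…∪A_5.
By inclusion–exclusion this is Σ_{j=0}^{5} (−1)^j C(5,j)·(5−j)!.
Computing: 120 − 120 + 60 − 20 + 5 − 1 = 44.

44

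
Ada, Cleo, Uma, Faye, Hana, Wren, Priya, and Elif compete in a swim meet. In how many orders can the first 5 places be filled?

6720

This is an ordered selection of 5 from 8: P(8,5).
That gives 8 × 7 × 6 × 5 × 4 = 6720.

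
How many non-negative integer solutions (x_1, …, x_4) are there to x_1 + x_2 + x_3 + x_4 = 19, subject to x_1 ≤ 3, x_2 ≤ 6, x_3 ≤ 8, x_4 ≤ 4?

10

Without the upper bounds there are C(22,3) = 1540 ways to split 19 among 4 variables.
Subtract solutions that violate a single cap (substitute x_i' = x_i − (cap_i+1)): x_1 ≥ 4 gives C(18,3) = 816; x_2 ≥ 7 gives C(15,3) = 455; x_3 ≥ 9 gives C(13,3) = 286; x_4 ≥ 5 gives C(17,3) = 680. Together 2237.
Add back pairs where two caps are both exceeded: 165 + 84 + 286 + 20 + 120 + 56 = 731.
Subtract triples: 0 + 20 + 4 + 0 = 24.
By inclusion–exclusion the count is 1540 − 2237 + 731 − 24 = 10.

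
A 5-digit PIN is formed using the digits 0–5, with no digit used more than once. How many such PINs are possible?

Choose and order 5 of the 6 symbols: the first digit has 6 options, the next 5, and so on down to 2.
That product is 6 × 5 × 4 × 3 × 2 = 720.

720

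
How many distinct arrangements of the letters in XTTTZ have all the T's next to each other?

Treat the 3 copies of T as a single block. The multiset to arrange is then {TTT, X, Z}, 3 items in all.
All 3 items are distinct, so there are (3)! = 6 arrangements.

6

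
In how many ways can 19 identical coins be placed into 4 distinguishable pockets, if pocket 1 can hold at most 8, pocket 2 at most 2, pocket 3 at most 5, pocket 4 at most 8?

31

Without the upper bounds there are C(22,3) = 1540 ways to split 19 among 4 pockets.
Subtract solutions that violate a single cap (substitute x_i' = x_i − (cap_i+1)): x_1 ≥ 9 gives C(13,3) = 286; x_2 ≥ 3 gives C(19,3) = 969; x_3 ≥ 6 gives C(16,3) = 560; x_4 ≥ 9 gives C(13,3) = 286. Together 2101.
Add back pairs where two caps are both exceeded: 120 + 35 + 4 + 286 + 120 + 35 = 600.
Subtract triples: 4 + 0 + 0 + 4 = 8.
By inclusion–exclusion the count is 1540 − 2101 + 600 − 8 = 31.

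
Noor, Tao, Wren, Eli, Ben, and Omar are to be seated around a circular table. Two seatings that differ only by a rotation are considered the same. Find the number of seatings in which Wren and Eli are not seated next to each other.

72

All circular seatings of 6 people number (5)! = 120.
Those with Wren next to Eli: fuse the pair into one unit and seat 5 units around a circle — 2·(4)! = 48.
Subtracting, 120 − 48 = 72.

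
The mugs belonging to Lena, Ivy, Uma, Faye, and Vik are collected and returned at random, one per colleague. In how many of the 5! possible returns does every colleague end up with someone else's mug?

44

This is the derangement count D_5: permutations of 5 items with no fixed point.
By inclusion–exclusion this is Σ_{j=0}^{5} (−1)^j C(5,j)·(5−j)!.
Computing: 120 − 120 + 60 − 20 + 5 − 1 = 44.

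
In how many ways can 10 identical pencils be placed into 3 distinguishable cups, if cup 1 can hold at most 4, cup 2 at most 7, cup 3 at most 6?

By stars and bars, unrestricted non-negative solutions to x_1+…+x_3 = 10 number C(10+2,2) = 66.
Subtract solutions that violate a single cap (substitute x_i' = x_i − (cap_i+1)): x_1 ≥ 5 gives C(7,2) = 21; x_2 ≥ 8 gives C(4,2) = 6; x_3 ≥ 7 gives C(5,2) = 10. Together 37.
No two caps can be exceeded simultaneously, so the pair terms are all 0.
By inclusion–exclusion the count is 66 − 37 + 0 = 29.

29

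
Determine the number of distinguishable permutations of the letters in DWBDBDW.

DWBDBDW has 7 letters with B appearing twice, D appearing 3 times, and W appearing twice.
Dividing 7! = 5040 by 3!·2!·2! = 24 for the repeated letters gives 210.

210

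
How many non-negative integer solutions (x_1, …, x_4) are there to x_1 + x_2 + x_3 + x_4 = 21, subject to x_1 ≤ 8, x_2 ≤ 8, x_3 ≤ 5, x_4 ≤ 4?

35

Ignoring the caps, the number of non-negative solutions to x_1+…+x_4 = 21 is C(24,3) = 2024.
Subtract solutions that violate a single cap (substitute x_i' = x_i − (cap_i+1)): x_1 ≥ 9 gives C(15,3) = 455; x_2 ≥ 9 gives C(15,3) = 455; x_3 ≥ 6 gives C(18,3) = 816; x_4 ≥ 5 gives C(19,3) = 969. Together 2695.
Add back pairs where two caps are both exceeded: 20 + 84 + 120 + 84 + 120 + 286 = 714.
Subtract triples: 0 + 0 + 4 + 4 = 8.
By inclusion–exclusion the count is 2024 − 2695 + 714 − 8 = 35.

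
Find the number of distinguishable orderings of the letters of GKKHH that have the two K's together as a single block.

Treat the 2 copies of K as a single block. The multiset to arrange is then {KK, G, H, H}, 4 items in all.
That gives (4)!/(2!) = 12 arrangements.

12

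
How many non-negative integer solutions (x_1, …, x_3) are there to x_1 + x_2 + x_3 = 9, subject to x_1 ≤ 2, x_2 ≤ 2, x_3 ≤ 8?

8

Ignoring the caps, the number of non-negative solutions to x_1+…+x_3 = 9 is C(11,2) = 55.
Subtract solutions that violate a single cap (substitute x_i' = x_i − (cap_i+1)): x_1 ≥ 3 gives C(8,2) = 28; x_2 ≥ 3 gives C(8,2) = 28; x_3 ≥ 9 gives C(2,2) = 1. Together 57.
Add back pairs where two caps are both exceeded: 10 + 0 + 0 = 10.
By inclusion–exclusion the count is 55 − 57 + 10 = 8.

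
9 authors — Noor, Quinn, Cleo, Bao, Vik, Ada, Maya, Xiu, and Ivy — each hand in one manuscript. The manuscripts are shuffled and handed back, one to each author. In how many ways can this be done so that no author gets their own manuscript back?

Let Aᵢ be the assignments in which author i gets their own manuscript. We want the size of the complement of A₁∪…∪A_9.
By inclusion–exclusion this is Σ_{j=0}^{9} (−1)^j C(9,j)·(9−j)!.
Computing: 362880 − 362880 + 181440 − 60480 + 15120 − 3024 + 504 − 72 + 9 − 1 = 133496.

133496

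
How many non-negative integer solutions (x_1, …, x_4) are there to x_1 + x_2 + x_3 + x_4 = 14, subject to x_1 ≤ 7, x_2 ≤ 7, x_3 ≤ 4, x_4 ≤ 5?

157

Ignoring the caps, the number of non-negative solutions to x_1+…+x_4 = 14 is C(17,3) = 680.
Subtract solutions that violate a single cap (substitute x_i' = x_i − (cap_i+1)): x_1 ≥ 8 gives C(9,3) = 84; x_2 ≥ 8 gives C(9,3) = 84; x_3 ≥ 5 gives C(12,3) = 220; x_4 ≥ 6 gives C(11,3) = 165. Together 553.
Add back pairs where two caps are both exceeded: 0 + 4 + 1 + 4 + 1 + 20 = 30.
By inclusion–exclusion the count is 680 − 553 + 30 = 157.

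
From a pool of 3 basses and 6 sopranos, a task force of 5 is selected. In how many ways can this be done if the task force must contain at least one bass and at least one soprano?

120

Unrestricted: C(9,5) = 126 ways to pick any 5 of the 9.
Selections missing a whole group: no basses → C(6,5) = 6; no sopranos → C(3,5) = 0.
Both groups omitted at once is impossible, so 126 − 6 = 120.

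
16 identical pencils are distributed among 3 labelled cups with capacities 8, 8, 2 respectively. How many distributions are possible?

6

Ignoring the caps, the number of non-negative solutions to x_1+…+x_3 = 16 is C(18,2) = 153.
Subtract solutions that violate a single cap (substitute x_i' = x_i − (cap_i+1)): x_1 ≥ 9 gives C(9,2) = 36; x_2 ≥ 9 gives C(9,2) = 36; x_3 ≥ 3 gives C(15,2) = 105. Together 177.
Add back pairs where two caps are both exceeded: 0 + 15 + 15 = 30.
By inclusion–exclusion the count is 153 − 177 + 30 = 6.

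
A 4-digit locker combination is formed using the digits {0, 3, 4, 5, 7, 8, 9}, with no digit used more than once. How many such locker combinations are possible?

This is a permutation of 4 out of 7: P(7,4) = 7!/3!.
That product is 7 × 6 × 5 × 4 = 840.

840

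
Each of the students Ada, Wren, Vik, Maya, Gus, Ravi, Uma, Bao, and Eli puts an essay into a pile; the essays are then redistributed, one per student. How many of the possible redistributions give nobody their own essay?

133496

This is the derangement count D_9: permutations of 9 items with no fixed point.
By inclusion–exclusion this is Σ_{j=0}^{9} (−1)^j C(9,j)·(9−j)!.
Computing: 362880 − 362880 + 181440 − 60480 + 15120 − 3024 + 504 − 72 + 9 − 1 = 133496.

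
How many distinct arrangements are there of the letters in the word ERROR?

20

Letter multiplicities in ERROR: E×1, O×1, R×3.
Dividing 5! = 120 by 3! = 6 for the repeated letters gives 20.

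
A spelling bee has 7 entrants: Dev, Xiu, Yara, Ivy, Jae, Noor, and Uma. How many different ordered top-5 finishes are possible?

2520

This is an ordered selection of 5 from 7: P(7,5).
That gives 7 × 6 × 5 × 4 × 3 = 2520.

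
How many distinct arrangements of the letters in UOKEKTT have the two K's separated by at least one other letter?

There are 7!/(2!·2!) = 1260 arrangements of UOKEKTT in total.
Arrangements with the K's together: treat KK as one letter, giving (6)!/(2!) = 360.
Hence 1260 − 360 = 900.

900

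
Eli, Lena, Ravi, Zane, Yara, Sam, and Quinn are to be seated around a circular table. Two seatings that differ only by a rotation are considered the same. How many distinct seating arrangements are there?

Around a circle, 7 distinct people have 7!/7 = (6)! = 720 rotationally distinct seatings.

720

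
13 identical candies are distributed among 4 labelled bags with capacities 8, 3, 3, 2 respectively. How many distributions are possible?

19

Without the upper bounds there are C(16,3) = 560 ways to split 13 among 4 bags.
Subtract solutions that violate a single cap (substitute x_i' = x_i − (cap_i+1)): x_1 ≥ 9 gives C(7,3) = 35; x_2 ≥ 4 gives C(12,3) = 220; x_3 ≥ 4 gives C(12,3) = 220; x_4 ≥ 3 gives C(13,3) = 286. Together 761.
Add back pairs where two caps are both exceeded: 1 + 1 + 4 + 56 + 84 + 84 = 230.
Subtract triples: 0 + 0 + 0 + 10 = 10.
By inclusion–exclusion the count is 560 − 761 + 230 − 10 = 19.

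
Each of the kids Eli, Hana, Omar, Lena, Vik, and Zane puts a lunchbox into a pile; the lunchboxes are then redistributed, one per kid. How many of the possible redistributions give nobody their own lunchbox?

This is the derangement count D_6: permutations of 6 items with no fixed point.
By inclusion–exclusion this is Σ_{j=0}^{6} (−1)^j C(6,j)·(6−j)!.
Computing: 720 − 720 + 360 − 120 + 30 − 6 + 1 = 265.

265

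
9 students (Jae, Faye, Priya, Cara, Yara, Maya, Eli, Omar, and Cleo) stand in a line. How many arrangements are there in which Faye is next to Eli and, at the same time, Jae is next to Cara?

Treat {Faye,Eli} as one block (2 orders) and {Jae,Cara} as another (2 orders).
That leaves 7 units to arrange: 2 × 2 × 7! = 4 × 5040 = 20160.

20160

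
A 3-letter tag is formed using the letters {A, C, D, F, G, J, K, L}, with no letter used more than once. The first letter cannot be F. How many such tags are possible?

The first letter has 8−1 = 7 choices (anything except F).
The remaining 2 letters are filled from the other 7 symbols without repetition: 7 × 6 = 42.
Total: 7 × 42 = 294.

294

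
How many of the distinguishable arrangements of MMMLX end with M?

12

Fix M in the last position and arrange the remaining 4 letters.
Those 4 letters have M appearing twice, giving (4)!/(2!) = 12.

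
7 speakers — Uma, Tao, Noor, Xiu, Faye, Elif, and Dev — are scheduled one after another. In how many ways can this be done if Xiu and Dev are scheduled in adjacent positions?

1440

Glue Xiu and Dev into one block (2 internal orders), leaving 6 units to arrange in a row.
So the count is 2·(6)! = 1440.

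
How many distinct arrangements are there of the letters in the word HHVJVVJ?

210

HHVJVVJ has 7 letters with H appearing twice, J appearing twice, and V appearing 3 times.
Dividing 7! = 5040 by 3!·2!·2! = 24 for the repeated letters gives 210.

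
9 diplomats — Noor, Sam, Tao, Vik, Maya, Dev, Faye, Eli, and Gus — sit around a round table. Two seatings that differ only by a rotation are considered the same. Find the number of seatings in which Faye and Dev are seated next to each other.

10080

Treat {Faye, Dev} as one unit (2 internal orders) and seat the resulting 8 units around the table: (7)! circular arrangements.
So 2 × (7)! = 2 × 5040 = 10080.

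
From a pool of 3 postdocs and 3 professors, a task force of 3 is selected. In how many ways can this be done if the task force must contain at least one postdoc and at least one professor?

18

Unrestricted: C(6,3) = 20 ways to pick any 3 of the 6.
Subtract selections that omit an entire group: no postdocs → C(3,3) = 1; no professors → C(3,3) = 1.
Both groups omitted at once is impossible, so 20 − 2 = 18.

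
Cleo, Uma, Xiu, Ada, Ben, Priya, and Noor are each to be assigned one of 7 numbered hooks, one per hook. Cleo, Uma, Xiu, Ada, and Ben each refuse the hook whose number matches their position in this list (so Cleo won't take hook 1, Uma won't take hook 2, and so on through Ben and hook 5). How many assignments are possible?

Let Aᵢ (for 1 ≤ i ≤ 5) be the placements that put person i in their forbidden hook. Any j of these fix j positions, leaving (7−j)! ways to fill the rest, and there are C(5,j) ways to pick which j.
By inclusion–exclusion, the number of valid placements is Σ_{j=0}^{5} (−1)^j C(5,j)·(7−j)!.
Computing: 5040 − 3600 + 1200 − 240 + 30 − 2 = 2428.

2428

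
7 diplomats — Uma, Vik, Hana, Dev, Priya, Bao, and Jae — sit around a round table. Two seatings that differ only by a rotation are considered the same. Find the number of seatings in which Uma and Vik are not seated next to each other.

480

All circular seatings of 7 people number (6)! = 720.
Those with Uma next to Vik: fuse the pair into one unit and seat 6 units around a circle — 2·(5)! = 240.
Subtracting, 720 − 240 = 480.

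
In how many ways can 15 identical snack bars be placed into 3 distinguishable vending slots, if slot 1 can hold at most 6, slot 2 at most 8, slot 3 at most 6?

By stars and bars, unrestricted non-negative solutions to x_1+…+x_3 = 15 number C(15+2,2) = 136.
Subtract solutions that violate a single cap (substitute x_i' = x_i − (cap_i+1)): x_1 ≥ 7 gives C(10,2) = 45; x_2 ≥ 9 gives C(8,2) = 28; x_3 ≥ 7 gives C(10,2) = 45. Together 118.
Add back pairs where two caps are both exceeded: 0 + 3 + 0 = 3.
By inclusion–exclusion the count is 136 − 118 + 3 = 21.

21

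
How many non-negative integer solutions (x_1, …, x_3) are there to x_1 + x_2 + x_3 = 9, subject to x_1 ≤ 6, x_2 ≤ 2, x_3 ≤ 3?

Ignoring the caps, the number of non-negative solutions to x_1+…+x_3 = 9 is C(11,2) = 55.
Subtract solutions that violate a single cap (substitute x_i' = x_i − (cap_i+1)): x_1 ≥ 7 gives C(4,2) = 6; x_2 ≥ 3 gives C(8,2) = 28; x_3 ≥ 4 gives C(7,2) = 21. Together 55.
Add back pairs where two caps are both exceeded: 0 + 0 + 6 = 6.
By inclusion–exclusion the count is 55 − 55 + 6 = 6.

6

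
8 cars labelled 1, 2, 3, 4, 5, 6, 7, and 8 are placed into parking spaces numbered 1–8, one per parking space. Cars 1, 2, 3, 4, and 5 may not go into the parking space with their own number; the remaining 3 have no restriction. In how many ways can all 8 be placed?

Let Aᵢ (for 1 ≤ i ≤ 5) be the placements that put car i in its forbidden parking space. Any j of these fix j positions, leaving (8−j)! ways to fill the rest, and there are C(5,j) ways to pick which j.
By inclusion–exclusion, the number of valid placements is Σ_{j=0}^{5} (−1)^j C(5,j)·(8−j)!.
Computing: 40320 − 25200 + 7200 − 1200 + 120 − 6 = 21234.

21234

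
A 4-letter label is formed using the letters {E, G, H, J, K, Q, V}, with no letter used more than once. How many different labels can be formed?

This is a permutation of 4 out of 7: P(7,4) = 7!/3!.
That product is 7 × 6 × 5 × 4 = 840.

840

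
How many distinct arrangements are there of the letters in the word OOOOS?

5

Letter multiplicities in OOOOS: O×4, S×1.
So there are 5! / (4!) = 5 distinguishable arrangements.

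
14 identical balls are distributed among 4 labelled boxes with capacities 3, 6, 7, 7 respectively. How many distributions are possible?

By stars and bars, unrestricted non-negative solutions to x_1+…+x_4 = 14 number C(14+3,3) = 680.
Subtract solutions that violate a single cap (substitute x_i' = x_i − (cap_i+1)): x_1 ≥ 4 gives C(13,3) = 286; x_2 ≥ 7 gives C(10,3) = 120; x_3 ≥ 8 gives C(9,3) = 84; x_4 ≥ 8 gives C(9,3) = 84. Together 574.
Add back pairs where two caps are both exceeded: 20 + 10 + 10 + 0 + 0 + 0 = 40.
By inclusion–exclusion the count is 680 − 574 + 40 = 146.

146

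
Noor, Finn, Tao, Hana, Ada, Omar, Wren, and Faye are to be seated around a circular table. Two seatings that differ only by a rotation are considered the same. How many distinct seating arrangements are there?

Fix one person's seat to break rotational symmetry; the remaining 7 people can be arranged in (7)! = 5040 ways.

5040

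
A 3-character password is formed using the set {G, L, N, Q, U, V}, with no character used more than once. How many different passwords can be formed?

120

With no repetition, fill the 3 characters in order: 6 choices, then 5, down to 4.
That product is 6 × 5 × 4 = 120.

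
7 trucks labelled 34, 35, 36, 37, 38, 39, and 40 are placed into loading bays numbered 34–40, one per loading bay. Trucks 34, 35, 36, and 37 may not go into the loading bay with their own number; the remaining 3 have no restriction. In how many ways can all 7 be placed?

Let Aᵢ (for 34 ≤ i ≤ 37) be the placements that put truck i in its forbidden loading bay. Any j of these fix j positions, leaving (7−j)! ways to fill the rest, and there are C(4,j) ways to pick which j.
By inclusion–exclusion, the number of valid placements is Σ_{j=0}^{4} (−1)^j C(4,j)·(7−j)!.
Computing: 5040 − 2880 + 720 − 96 + 6 = 2790.

2790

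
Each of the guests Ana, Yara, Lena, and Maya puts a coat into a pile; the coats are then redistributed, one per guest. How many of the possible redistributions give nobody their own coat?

9

Count assignments avoiding every fixed point. For any j of the 4 guests fixed to their own coat, the other 4−j can be arranged in (4−j)! ways.
By inclusion–exclusion this is Σ_{j=0}^{4} (−1)^j C(4,j)·(4−j)!.
Computing: 24 − 24 + 12 − 4 + 1 = 9.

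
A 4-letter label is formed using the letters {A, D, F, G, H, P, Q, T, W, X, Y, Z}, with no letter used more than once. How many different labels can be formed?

This is a permutation of 4 out of 12: P(12,4) = 12!/8!.
That product is 12 × 11 × 10 × 9 = 11880.

11880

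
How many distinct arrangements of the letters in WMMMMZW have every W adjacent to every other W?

30

Treat the 2 copies of W as a single block. The multiset to arrange is then {WW, M, M, M, M, Z}, 6 items in all.
That gives (6)!/(4!) = 30 arrangements.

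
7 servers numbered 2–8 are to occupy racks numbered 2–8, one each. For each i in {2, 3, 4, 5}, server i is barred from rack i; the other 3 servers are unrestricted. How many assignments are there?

2790

Let Aᵢ (for 2 ≤ i ≤ 5) be the placements that put server i in its forbidden rack. Any j of these fix j positions, leaving (7−j)! ways to fill the rest, and there are C(4,j) ways to pick which j.
By inclusion–exclusion, the number of valid placements is Σ_{j=0}^{4} (−1)^j C(4,j)·(7−j)!.
Computing: 5040 − 2880 + 720 − 96 + 6 = 2790.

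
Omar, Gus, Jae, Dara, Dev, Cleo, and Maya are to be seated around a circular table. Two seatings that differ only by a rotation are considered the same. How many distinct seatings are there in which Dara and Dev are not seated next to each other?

All circular seatings of 7 people number (6)! = 720.
Those with Dara next to Dev: fuse the pair into one unit and seat 6 units around a circle — 2·(5)! = 240.
Subtracting, 720 − 240 = 480.

480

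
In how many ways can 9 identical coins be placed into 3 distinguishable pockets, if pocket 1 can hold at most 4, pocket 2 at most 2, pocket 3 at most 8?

Without the upper bounds there are C(11,2) = 55 ways to split 9 among 3 pockets.
Subtract solutions that violate a single cap (substitute x_i' = x_i − (cap_i+1)): x_1 ≥ 5 gives C(6,2) = 15; x_2 ≥ 3 gives C(8,2) = 28; x_3 ≥ 9 gives C(2,2) = 1. Together 44.
Add back pairs where two caps are both exceeded: 3 + 0 + 0 = 3.
By inclusion–exclusion the count is 55 − 44 + 3 = 14.

14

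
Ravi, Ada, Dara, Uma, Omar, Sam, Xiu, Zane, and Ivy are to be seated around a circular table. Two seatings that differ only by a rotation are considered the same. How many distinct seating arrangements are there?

Around a circle, 9 distinct people have 9!/9 = (8)! = 40320 rotationally distinct seatings.

40320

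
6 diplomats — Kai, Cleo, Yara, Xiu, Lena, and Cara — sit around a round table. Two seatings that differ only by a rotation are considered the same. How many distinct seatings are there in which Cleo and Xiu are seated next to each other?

Glue Cleo and Xiu into a block (2 internal orders). Seating 5 units around a circle gives (4)! arrangements.
So 2 × (4)! = 2 × 24 = 48.

48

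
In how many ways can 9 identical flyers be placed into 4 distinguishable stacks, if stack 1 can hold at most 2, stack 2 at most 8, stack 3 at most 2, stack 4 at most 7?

67

Without the upper bounds there are C(12,3) = 220 ways to split 9 among 4 stacks.
Subtract solutions that violate a single cap (substitute x_i' = x_i − (cap_i+1)): x_1 ≥ 3 gives C(9,3) = 84; x_2 ≥ 9 gives C(3,3) = 1; x_3 ≥ 3 gives C(9,3) = 84; x_4 ≥ 8 gives C(4,3) = 4. Together 173.
Add back pairs where two caps are both exceeded: 0 + 20 + 0 + 0 + 0 + 0 = 20.
By inclusion–exclusion the count is 220 − 173 + 20 = 67.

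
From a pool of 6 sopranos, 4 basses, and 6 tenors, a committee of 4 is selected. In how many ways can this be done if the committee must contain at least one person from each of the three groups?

936

Total 4-person selections from all 16: C(16,4) = 1820.
Selections missing a whole group: no sopranos → C(10,4) = 210; no basses → C(12,4) = 495; no tenors → C(10,4) = 210.
Add back selections omitting two groups (i.e. drawn from a single group): C(6,4) + C(4,4) + C(6,4) = 31.
By inclusion–exclusion: 1820 − 915 + 31 = 936.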